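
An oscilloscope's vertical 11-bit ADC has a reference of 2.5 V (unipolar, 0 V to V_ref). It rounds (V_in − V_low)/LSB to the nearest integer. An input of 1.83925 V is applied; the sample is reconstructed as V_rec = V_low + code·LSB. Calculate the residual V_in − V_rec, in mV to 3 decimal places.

LSB = 2.5/2^11 = 1.221 mV.
(V_in − V_low)/LSB = (1.83925 − 0)/0.0012207 = 1506.7136 → code 1507 (round).
V_rec = 0 + 1507·0.0012207 = 1.8395996 V.
V_in − V_rec = -0.000349609 V = -0.350 mV.

-0.350 mV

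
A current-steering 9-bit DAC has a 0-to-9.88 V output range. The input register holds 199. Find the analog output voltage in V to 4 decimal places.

LSB = 9.88 V / 2^9 = 19.297 mV.
V_out = 0 + 199 × 0.0192969 V = 3.84008 V.

3.8401 V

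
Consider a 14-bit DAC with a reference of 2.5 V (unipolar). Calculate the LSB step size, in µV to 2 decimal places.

152.59 µV

Full-scale span = 2.5 V.
LSB = 2.5 / 2^14 = 2.5 / 16384 = 0.000152588 V = 152.59 µV.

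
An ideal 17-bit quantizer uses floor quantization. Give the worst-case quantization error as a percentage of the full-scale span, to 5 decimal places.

Truncating → worst-case error = 1 LSB = V_FS/2^17, so 100/131072 = 0.000762939 % of full scale.

0.00076 %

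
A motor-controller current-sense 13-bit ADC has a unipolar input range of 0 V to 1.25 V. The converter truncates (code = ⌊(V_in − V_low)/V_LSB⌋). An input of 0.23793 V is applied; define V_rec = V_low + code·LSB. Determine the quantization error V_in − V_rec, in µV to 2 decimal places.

45.48 µV

LSB = 1.25/2^13 = 152.59 µV.
(0.23793 − 0)/0.000152588 = 1559.2980; ⌊·⌋ gives code 1559.
Code 1559 maps back to 0 + 1559×0.000152588 V = 0.23788452 V.
Error = 0.23793 − 0.23788452 = 4.54785e-05 V = 45.48 µV.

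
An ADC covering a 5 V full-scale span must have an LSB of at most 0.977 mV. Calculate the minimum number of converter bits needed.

Number of steps required ≥ 5 V / 0.977 mV = 5117.71.
Need 2^N ≥ 5117.71; 2^12 = 4096, 2^13 = 8192.
Minimum N = 13.

13 bits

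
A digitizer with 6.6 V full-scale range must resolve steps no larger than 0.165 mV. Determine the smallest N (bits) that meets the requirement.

16 bits

Number of steps required ≥ 6.6 V / 0.165 mV = 40000.00.
Need 2^N ≥ 40000.00; 2^15 = 32768, 2^16 = 65536.
Minimum N = 16.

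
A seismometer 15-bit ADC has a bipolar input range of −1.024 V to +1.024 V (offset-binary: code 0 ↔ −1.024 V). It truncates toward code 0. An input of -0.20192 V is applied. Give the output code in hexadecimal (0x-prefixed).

With 32768 levels over 2.048 V, one step is 62.50 µV.
Input sits at 13153.280 steps above V_low.
Floor → code 13153.
In hexadecimal (0x-prefixed): 0x3361.

code 0x3361 (decimal 13153)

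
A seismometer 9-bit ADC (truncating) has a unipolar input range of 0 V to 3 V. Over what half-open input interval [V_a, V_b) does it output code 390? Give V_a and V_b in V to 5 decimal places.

[2.28516 V, 2.29102 V)

LSB = 3/2^9 = 5.859 mV.
V_a = V_low + 390·LSB = 2.28516 V; V_b = V_low + 391·LSB = 2.29102 V.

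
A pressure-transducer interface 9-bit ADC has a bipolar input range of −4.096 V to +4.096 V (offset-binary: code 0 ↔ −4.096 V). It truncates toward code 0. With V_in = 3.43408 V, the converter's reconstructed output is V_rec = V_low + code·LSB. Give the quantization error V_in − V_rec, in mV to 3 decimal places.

10.080 mV

LSB = 8.192/2^9 = 16.000 mV.
(3.43408 − (−4.096))/0.016 = 470.6300; ⌊·⌋ gives code 470.
Reconstructed: 3.424 V.
Difference: 0.01008 V → 10.080 mV.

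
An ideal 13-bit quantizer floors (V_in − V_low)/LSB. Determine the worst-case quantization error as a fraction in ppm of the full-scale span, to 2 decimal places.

122.07 ppm

Truncating → worst-case error = 1 LSB = V_FS/2^13, so 1e+06/8192 = 122.07 ppm of full scale.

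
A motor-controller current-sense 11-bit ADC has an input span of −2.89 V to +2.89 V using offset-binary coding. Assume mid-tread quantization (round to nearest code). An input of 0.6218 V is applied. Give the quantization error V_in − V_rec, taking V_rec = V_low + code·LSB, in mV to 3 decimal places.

0.902 mV

One LSB is 5.78 V / 2048 = 2.822 mV.
(0.6218 − (−2.89))/0.00282227 = 1244.3194; round gives code 1244.
Reconstructed: 0.62089844 V.
Error = 0.6218 − 0.62089844 = 0.000901563 V = 0.902 mV.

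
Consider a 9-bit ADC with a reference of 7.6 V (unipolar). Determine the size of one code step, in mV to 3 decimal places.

Full-scale span = 7.6 V.
LSB = 7.6 / 2^9 = 7.6 / 512 = 0.0148437 V = 14.844 mV.

14.844 mV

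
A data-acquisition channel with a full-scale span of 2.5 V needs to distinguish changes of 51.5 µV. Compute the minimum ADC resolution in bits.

Number of steps required ≥ 2.5 V / 51.5 µV = 48543.69.
Need 2^N ≥ 48543.69; 2^15 = 32768, 2^16 = 65536.
Minimum N = 16.

16 bits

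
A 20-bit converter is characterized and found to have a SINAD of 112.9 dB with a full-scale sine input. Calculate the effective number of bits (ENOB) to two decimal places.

ENOB = (SINAD − 1.76) / 6.02 = (112.9 − 1.76)/6.02 = 18.462.

18.46 bits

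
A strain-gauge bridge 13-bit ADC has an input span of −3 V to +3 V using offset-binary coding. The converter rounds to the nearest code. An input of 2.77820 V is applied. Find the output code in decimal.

code 7889

Full-scale span = 6 V; LSB = 6/2^13 = 0.732 mV.
(2.77820 − (−3)) / 0.000732422 = 7889.169 LSBs.
Round → code 7889.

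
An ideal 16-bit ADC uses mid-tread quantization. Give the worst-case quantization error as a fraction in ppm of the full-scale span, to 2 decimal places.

Rounding → worst-case error = ½ LSB = V_FS/2^17, so 1e+06/131072 = 7.62939 ppm of full scale.

7.63 ppm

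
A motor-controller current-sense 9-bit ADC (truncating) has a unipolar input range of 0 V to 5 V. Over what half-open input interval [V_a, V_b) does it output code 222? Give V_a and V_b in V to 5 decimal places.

LSB = 5/2^9 = 9.766 mV.
V_a = V_low + 222·LSB = 2.16797 V; V_b = V_low + 223·LSB = 2.17773 V.

[2.16797 V, 2.17773 V)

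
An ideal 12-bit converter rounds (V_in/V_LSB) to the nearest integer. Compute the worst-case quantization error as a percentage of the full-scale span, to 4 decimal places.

0.0122 %

Rounding → worst-case error = ½ LSB = V_FS/2^13, so 100/8192 = 0.012207 % of full scale.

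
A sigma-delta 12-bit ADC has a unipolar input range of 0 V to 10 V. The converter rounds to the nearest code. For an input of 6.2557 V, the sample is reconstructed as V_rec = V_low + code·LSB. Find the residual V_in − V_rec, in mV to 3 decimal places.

0.817 mV

One LSB is 10 V / 4096 = 2.441 mV.
Scaled input = 2562.3347 LSBs, so code = 2562.
Reconstructed: 6.2548828 V.
Error = 6.2557 − 6.2548828 = 0.000817187 V = 0.817 mV.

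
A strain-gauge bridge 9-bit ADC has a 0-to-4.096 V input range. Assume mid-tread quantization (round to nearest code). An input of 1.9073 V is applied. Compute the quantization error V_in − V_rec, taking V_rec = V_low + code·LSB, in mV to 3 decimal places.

3.300 mV

One LSB is 4.096 V / 512 = 8.000 mV.
Scaled input = 238.4125 LSBs, so code = 238.
Code 238 maps back to 0 + 238×0.008 V = 1.904 V.
V_in − V_rec = 0.0033 V = 3.300 mV.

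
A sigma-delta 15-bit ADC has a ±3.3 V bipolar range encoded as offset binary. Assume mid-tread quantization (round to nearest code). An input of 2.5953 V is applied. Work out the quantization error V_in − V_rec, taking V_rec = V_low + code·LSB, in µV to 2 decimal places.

One LSB is 6.6 V / 32768 = 201.42 µV.
(2.5953 − (−3.3))/0.000201416 = 29269.2713; round gives code 29269.
Code 29269 maps back to (−3.3) + 29269×0.000201416 V = 2.5952454 V.
V_in − V_rec = 5.46387e-05 V = 54.64 µV.

54.64 µV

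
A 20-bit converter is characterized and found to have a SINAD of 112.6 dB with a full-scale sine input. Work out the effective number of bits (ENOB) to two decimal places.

18.41 bits

ENOB = (SINAD − 1.76) / 6.02 = (112.6 − 1.76)/6.02 = 18.412.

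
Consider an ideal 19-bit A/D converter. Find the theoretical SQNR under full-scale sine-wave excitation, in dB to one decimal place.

116.1 dB

SNR ≈ 6.02·N + 1.76 dB = 6.02·19 + 1.76 = 116.14 dB.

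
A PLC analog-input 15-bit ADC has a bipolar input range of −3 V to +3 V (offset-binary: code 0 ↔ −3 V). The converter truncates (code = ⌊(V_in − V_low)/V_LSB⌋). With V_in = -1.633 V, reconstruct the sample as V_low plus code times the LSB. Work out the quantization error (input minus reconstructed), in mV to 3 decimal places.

LSB = 6/2^15 = 183.11 µV.
(-1.633 − (−3))/0.000183105 = 7465.6427; ⌊·⌋ gives code 7465.
Code 7465 maps back to (−3) + 7465×0.000183105 V = -1.6331177 V.
Error = -1.633 − (−1.6331177) = 0.000117676 V = 0.118 mV.

0.118 mV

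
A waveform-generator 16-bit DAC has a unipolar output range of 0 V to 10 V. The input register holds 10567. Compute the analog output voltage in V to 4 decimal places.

1.6124 V

LSB = 10 V / 2^16 = 152.59 µV.
V_out = 0 + 10567 × 0.000152588 V = 1.6124 V.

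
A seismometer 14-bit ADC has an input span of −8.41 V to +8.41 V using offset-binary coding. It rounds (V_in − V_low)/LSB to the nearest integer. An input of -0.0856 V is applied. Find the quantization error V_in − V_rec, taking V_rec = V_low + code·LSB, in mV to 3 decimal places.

-0.391 mV

Step size: 16.82 V ÷ 2^14 = 1.027 mV.
(-0.0856 − (−8.41))/0.00102661 = 8108.6189; round gives code 8109.
Code 8109 maps back to (−8.41) + 8109×0.00102661 V = -0.08520874 V.
Difference: -0.00039126 V → -0.391 mV.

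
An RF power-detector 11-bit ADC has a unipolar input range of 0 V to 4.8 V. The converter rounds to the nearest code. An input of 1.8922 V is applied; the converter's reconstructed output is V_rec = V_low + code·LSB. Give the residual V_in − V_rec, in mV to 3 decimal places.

0.794 mV

Step size: 4.8 V ÷ 2^11 = 2.344 mV.
(1.8922 − 0)/0.00234375 = 807.3387; round gives code 807.
Reconstructed: 1.8914062 V.
Difference: 0.00079375 V → 0.794 mV.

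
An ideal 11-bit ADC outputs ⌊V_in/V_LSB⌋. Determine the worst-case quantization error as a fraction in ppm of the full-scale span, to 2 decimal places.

Truncating → worst-case error = 1 LSB = V_FS/2^11, so 1e+06/2048 = 488.281 ppm of full scale.

488.28 ppm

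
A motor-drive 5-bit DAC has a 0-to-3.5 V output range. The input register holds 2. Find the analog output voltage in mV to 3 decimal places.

218.750 mV

LSB = 3.5 V / 2^5 = 109.375 mV.
V_out = 0 + 2 × 0.109375 V = 0.21875 V.
= 218.750 mV.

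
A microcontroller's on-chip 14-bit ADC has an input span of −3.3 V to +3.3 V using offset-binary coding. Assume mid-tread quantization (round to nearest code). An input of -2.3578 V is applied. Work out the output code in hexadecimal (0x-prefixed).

LSB = 6.6 V / 16384 = 402.83 µV.
(-2.3578 − (−3.3)) / 0.000402832 = 2338.940 LSBs.
round(2338.940) = 2339.
In hexadecimal (0x-prefixed): 0x923.

code 0x923 (decimal 2339)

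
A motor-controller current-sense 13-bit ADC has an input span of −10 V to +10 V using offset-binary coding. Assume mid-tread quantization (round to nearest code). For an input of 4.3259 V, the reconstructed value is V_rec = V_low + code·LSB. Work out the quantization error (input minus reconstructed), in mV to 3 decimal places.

Step size: 20 V ÷ 2^13 = 2.441 mV.
(4.3259 − (−10))/0.00244141 = 5867.8886; round gives code 5868.
Reconstructed: 4.3261719 V.
V_in − V_rec = -0.000271875 V = -0.272 mV.

-0.272 mV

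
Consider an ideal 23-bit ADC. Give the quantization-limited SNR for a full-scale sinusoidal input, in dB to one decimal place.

SNR ≈ 6.02·N + 1.76 dB = 6.02·23 + 1.76 = 140.22 dB.

140.2 dB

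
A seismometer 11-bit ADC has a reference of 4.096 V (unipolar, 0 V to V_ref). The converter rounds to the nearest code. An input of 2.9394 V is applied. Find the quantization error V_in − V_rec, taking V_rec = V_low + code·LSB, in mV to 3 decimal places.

One LSB is 4.096 V / 2048 = 2.000 mV.
(2.9394 − 0)/0.002 = 1469.7000; round gives code 1470.
V_rec = 0 + 1470·0.002 = 2.94 V.
Difference: -0.0006 V → -0.600 mV.

-0.600 mV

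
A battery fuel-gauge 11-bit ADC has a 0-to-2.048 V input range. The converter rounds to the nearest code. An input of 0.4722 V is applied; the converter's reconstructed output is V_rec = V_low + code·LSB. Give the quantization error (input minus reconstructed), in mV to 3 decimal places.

LSB = 2.048/2^11 = 1.000 mV.
(0.4722 − 0)/0.001 = 472.2000; round gives code 472.
Reconstructed: 0.472 V.
V_in − V_rec = 0.0002 V = 0.200 mV.

0.200 mV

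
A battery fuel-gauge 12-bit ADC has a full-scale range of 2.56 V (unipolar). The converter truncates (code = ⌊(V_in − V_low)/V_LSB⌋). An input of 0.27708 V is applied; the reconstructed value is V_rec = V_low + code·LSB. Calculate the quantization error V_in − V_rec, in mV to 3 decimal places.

0.205 mV

One LSB is 2.56 V / 4096 = 0.625 mV.
(0.27708 − 0)/0.000625 = 443.3280; ⌊·⌋ gives code 443.
V_rec = 0 + 443·0.000625 = 0.276875 V.
Difference: 0.000205 V → 0.205 mV.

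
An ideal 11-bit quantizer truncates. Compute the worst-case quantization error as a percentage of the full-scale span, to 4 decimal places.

0.0488 %

Truncating → worst-case error = 1 LSB = V_FS/2^11, so 100/2048 = 0.0488281 % of full scale.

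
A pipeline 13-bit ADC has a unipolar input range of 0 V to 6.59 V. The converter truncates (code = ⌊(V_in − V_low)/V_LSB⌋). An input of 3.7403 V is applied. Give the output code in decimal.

code 4649

LSB = 6.59 V / 8192 = 0.804 mV.
(3.7403 − 0) / 0.000804443 = 4649.550 LSBs.
Floor → code 4649.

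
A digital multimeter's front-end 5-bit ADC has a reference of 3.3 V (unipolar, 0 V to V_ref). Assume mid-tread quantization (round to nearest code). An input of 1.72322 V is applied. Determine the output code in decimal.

code 17

With 32 levels over 3.3 V, one step is 103.125 mV.
(V_in − V_low)/LSB = (1.72322 − 0) / 0.103125 = 16.710.
round(16.710) = 17.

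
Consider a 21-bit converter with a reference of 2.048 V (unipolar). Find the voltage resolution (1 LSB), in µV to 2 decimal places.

0.98 µV

Full-scale span = 2.048 V.
LSB = 2.048 / 2^21 = 2.048 / 2097152 = 9.76563e-07 V = 0.98 µV.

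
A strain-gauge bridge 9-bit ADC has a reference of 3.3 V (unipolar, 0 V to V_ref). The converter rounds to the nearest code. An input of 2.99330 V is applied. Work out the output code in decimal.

LSB = 3.3 V / 512 = 6.445 mV.
Input sits at 464.415 steps above V_low.
So the output code is 464.

code 464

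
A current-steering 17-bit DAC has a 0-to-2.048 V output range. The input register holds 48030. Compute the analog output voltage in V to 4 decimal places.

LSB = 2.048 V / 2^17 = 15.62 µV.
V_out = 0 + 48030 × 1.5625e-05 V = 0.750469 V.

0.7505 V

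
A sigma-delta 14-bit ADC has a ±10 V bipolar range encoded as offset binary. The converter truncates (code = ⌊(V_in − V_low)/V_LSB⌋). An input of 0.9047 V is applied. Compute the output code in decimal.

code 8933

LSB = 20 V / 16384 = 1.221 mV.
(0.9047 − (−10)) / 0.0012207 = 8933.130 LSBs.
So the output code is 8933.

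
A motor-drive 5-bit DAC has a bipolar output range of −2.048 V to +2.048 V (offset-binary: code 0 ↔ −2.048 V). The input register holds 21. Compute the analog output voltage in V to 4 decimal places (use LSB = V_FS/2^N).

LSB = 4.096 V / 2^5 = 128.000 mV.
V_out = (−2.048) + 21 × 0.128 V = 0.64 V.

0.6400 V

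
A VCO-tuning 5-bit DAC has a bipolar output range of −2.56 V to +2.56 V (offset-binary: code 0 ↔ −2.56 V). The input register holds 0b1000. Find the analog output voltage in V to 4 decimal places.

-1.2800 V

LSB = 5.12 V / 2^5 = 160.000 mV.
Code 0b1000 = 8 decimal.
V_out = (−2.56) + 8 × 0.16 V = -1.28 V.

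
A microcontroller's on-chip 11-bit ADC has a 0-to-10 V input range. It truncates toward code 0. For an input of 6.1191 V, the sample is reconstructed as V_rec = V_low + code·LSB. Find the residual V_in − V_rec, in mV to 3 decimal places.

0.936 mV

LSB = 10/2^11 = 4.883 mV.
(V_in − V_low)/LSB = (6.1191 − 0)/0.00488281 = 1253.1917 → code 1253 (floor).
Reconstructed: 6.1181641 V.
V_in − V_rec = 0.000935938 V = 0.936 mV.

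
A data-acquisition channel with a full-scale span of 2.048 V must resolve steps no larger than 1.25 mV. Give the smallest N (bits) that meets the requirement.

11 bits

Number of steps required ≥ 2.048 V / 1.25 mV = 1638.40.
Need 2^N ≥ 1638.40; 2^10 = 1024, 2^11 = 2048.
Minimum N = 11.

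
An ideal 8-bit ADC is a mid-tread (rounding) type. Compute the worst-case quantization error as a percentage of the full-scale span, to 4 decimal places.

Rounding → worst-case error = ½ LSB = V_FS/2^9, so 100/512 = 0.195312 % of full scale.

0.1953 %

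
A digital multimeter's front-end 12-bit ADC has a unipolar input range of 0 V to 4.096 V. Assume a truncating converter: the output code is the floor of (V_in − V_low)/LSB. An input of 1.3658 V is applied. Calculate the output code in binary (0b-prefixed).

code 0b10101010101 (decimal 1365)

Full-scale span = 4.096 V; LSB = 4.096/2^12 = 1.000 mV.
Input sits at 1365.800 steps above V_low.
So the output code is 1365.
In binary (0b-prefixed): 0b10101010101.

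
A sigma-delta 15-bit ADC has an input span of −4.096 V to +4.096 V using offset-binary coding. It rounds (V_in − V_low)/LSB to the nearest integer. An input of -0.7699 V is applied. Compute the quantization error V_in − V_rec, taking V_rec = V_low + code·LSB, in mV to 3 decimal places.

0.100 mV

Step size: 8.192 V ÷ 2^15 = 250.00 µV.
Scaled input = 13304.4000 LSBs, so code = 13304.
V_rec = (−4.096) + 13304·0.00025 = -0.77 V.
Difference: 0.0001 V → 0.100 mV.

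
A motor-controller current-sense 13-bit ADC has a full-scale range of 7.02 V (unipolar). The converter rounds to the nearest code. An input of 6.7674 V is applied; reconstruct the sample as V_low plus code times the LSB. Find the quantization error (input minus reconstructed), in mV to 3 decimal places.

0.195 mV

One LSB is 7.02 V / 8192 = 0.857 mV.
(V_in − V_low)/LSB = (6.7674 − 0)/0.000856934 = 7897.2280 → code 7897 (round).
V_rec = 0 + 7897·0.000856934 = 6.7672046 V.
V_in − V_rec = 0.00019541 V = 0.195 mV.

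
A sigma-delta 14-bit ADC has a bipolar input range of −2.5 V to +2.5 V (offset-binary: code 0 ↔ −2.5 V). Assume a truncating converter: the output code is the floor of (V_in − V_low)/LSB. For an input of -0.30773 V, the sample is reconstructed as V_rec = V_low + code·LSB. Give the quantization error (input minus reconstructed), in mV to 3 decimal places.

0.192 mV

One LSB is 5 V / 16384 = 305.18 µV.
Scaled input = 7183.6303 LSBs, so code = 7183.
Reconstructed: -0.30792236 V.
Difference: 0.000192363 V → 0.192 mV.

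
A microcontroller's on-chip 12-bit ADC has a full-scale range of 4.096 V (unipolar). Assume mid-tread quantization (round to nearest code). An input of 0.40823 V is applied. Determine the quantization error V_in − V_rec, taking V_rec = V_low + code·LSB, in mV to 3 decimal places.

0.230 mV

Step size: 4.096 V ÷ 2^12 = 1.000 mV.
(0.40823 − 0)/0.001 = 408.2300; round gives code 408.
Code 408 maps back to 0 + 408×0.001 V = 0.408 V.
Error = 0.40823 − 0.408 = 0.00023 V = 0.230 mV.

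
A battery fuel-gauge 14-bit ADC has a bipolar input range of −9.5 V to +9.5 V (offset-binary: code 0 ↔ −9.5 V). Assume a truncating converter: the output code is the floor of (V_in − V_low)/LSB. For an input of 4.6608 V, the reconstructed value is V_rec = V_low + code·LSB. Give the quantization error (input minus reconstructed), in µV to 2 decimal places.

94.43 µV

LSB = 19/2^14 = 1.160 mV.
(4.6608 − (−9.5))/0.00115967 = 12211.0814; ⌊·⌋ gives code 12211.
V_rec = (−9.5) + 12211·0.00115967 = 4.6607056 V.
Difference: 9.44336e-05 V → 94.43 µV.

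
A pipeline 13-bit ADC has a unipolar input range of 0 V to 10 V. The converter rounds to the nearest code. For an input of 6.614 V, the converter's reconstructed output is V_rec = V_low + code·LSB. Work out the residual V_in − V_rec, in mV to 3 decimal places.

0.230 mV

One LSB is 10 V / 8192 = 1.221 mV.
(6.614 − 0)/0.0012207 = 5418.1888; round gives code 5418.
Reconstructed: 6.6137695 V.
Difference: 0.000230469 V → 0.230 mV.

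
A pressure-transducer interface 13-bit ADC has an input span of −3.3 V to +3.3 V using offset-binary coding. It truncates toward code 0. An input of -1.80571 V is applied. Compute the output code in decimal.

code 1854

With 8192 levels over 6.6 V, one step is 0.806 mV.
(-1.80571 − (−3.3)) / 0.000805664 = 1854.731 LSBs.
⌊·⌋(1854.731) = 1854.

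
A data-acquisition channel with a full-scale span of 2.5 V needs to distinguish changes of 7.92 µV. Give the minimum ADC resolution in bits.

19 bits

Number of steps required ≥ 2.5 V / 7.92 µV = 315656.57.
Need 2^N ≥ 315656.57; 2^18 = 262144, 2^19 = 524288.
Minimum N = 19.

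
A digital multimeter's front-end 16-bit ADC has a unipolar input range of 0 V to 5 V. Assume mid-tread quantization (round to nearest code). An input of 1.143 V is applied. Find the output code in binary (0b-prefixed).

With 65536 levels over 5 V, one step is 76.29 µV.
Input sits at 14981.530 steps above V_low.
So the output code is 14982.
In binary (0b-prefixed): 0b11101010000110.

code 0b11101010000110 (decimal 14982)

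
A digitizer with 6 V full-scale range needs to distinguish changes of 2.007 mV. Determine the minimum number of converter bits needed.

Number of steps required ≥ 6 V / 2.007 mV = 2989.54.
Need 2^N ≥ 2989.54; 2^11 = 2048, 2^12 = 4096.
Minimum N = 12.

12 bits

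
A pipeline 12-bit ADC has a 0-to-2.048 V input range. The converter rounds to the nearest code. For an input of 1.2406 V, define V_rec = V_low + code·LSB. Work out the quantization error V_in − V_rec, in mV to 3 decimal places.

Step size: 2.048 V ÷ 2^12 = 0.500 mV.
Scaled input = 2481.2000 LSBs, so code = 2481.
Reconstructed: 1.2405 V.
Difference: 0.0001 V → 0.100 mV.

0.100 mV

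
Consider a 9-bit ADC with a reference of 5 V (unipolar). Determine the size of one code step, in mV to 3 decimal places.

Full-scale span = 5 V.
LSB = 5 / 2^9 = 5 / 512 = 0.00976562 V = 9.766 mV.

9.766 mV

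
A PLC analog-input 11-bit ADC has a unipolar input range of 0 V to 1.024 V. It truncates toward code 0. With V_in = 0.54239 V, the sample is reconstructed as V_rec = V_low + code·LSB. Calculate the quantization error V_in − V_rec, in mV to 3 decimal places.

LSB = 1.024/2^11 = 0.500 mV.
Scaled input = 1084.7800 LSBs, so code = 1084.
Code 1084 maps back to 0 + 1084×0.0005 V = 0.542 V.
Difference: 0.00039 V → 0.390 mV.

0.390 mV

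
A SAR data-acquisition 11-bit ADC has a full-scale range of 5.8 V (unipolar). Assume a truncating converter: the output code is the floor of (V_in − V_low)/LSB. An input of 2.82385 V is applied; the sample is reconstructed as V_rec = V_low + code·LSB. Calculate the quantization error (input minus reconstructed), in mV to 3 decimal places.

Step size: 5.8 V ÷ 2^11 = 2.832 mV.
(2.82385 − 0)/0.00283203 = 997.1112; ⌊·⌋ gives code 997.
V_rec = 0 + 997·0.00283203 = 2.8235352 V.
Difference: 0.000314844 V → 0.315 mV.

0.315 mV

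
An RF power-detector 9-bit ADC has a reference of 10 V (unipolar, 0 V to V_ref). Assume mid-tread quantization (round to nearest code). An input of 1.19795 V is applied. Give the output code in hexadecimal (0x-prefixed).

code 0x3D (decimal 61)

Full-scale span = 10 V; LSB = 10/2^9 = 19.531 mV.
Input sits at 61.335 steps above V_low.
So the output code is 61.
In hexadecimal (0x-prefixed): 0x3D.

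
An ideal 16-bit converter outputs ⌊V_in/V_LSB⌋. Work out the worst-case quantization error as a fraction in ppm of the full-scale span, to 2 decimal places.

Truncating → worst-case error = 1 LSB = V_FS/2^16, so 1e+06/65536 = 15.2588 ppm of full scale.

15.26 ppm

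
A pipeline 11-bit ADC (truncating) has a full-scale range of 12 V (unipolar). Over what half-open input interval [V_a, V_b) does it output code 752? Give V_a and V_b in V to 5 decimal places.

[4.40625 V, 4.41211 V)

LSB = 12/2^11 = 5.859 mV.
V_a = V_low + 752·LSB = 4.40625 V; V_b = V_low + 753·LSB = 4.41211 V.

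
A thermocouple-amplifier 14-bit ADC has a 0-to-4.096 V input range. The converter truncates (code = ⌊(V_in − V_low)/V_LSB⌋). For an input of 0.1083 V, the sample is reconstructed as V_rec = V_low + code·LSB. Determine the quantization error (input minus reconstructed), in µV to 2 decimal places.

LSB = 4.096/2^14 = 250.00 µV.
(V_in − V_low)/LSB = (0.1083 − 0)/0.00025 = 433.2000 → code 433 (floor).
Code 433 maps back to 0 + 433×0.00025 V = 0.10825 V.
V_in − V_rec = 5e-05 V = 50.00 µV.

50.00 µV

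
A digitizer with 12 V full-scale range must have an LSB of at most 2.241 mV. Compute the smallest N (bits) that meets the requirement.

Number of steps required ≥ 12 V / 2.241 mV = 5354.75.
Need 2^N ≥ 5354.75; 2^12 = 4096, 2^13 = 8192.
Minimum N = 13.

13 bits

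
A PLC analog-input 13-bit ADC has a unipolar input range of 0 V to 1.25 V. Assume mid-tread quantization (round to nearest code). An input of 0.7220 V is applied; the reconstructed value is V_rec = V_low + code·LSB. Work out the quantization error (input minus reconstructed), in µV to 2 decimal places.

One LSB is 1.25 V / 8192 = 152.59 µV.
(0.7220 − 0)/0.000152588 = 4731.6992; round gives code 4732.
Code 4732 maps back to 0 + 4732×0.000152588 V = 0.7220459 V.
Error = 0.7220 − 0.7220459 = -4.58984e-05 V = -45.90 µV.

-45.90 µV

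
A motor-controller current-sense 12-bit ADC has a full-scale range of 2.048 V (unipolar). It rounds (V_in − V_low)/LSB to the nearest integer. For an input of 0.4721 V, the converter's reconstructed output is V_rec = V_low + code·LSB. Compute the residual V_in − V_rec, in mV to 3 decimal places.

0.100 mV

Step size: 2.048 V ÷ 2^12 = 0.500 mV.
(V_in − V_low)/LSB = (0.4721 − 0)/0.0005 = 944.2000 → code 944 (round).
V_rec = 0 + 944·0.0005 = 0.472 V.
V_in − V_rec = 0.0001 V = 0.100 mV.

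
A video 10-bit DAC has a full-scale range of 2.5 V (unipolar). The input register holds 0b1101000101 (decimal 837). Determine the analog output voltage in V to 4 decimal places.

2.0435 V

LSB = 2.5 V / 2^10 = 2.441 mV.
Code 0b1101000101 = 837 decimal.
V_out = 0 + 837 × 0.00244141 V = 2.04346 V.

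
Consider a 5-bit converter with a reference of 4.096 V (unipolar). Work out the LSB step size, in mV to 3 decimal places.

Full-scale span = 4.096 V.
LSB = 4.096 / 2^5 = 4.096 / 32 = 0.128 V = 128.000 mV.

128.000 mV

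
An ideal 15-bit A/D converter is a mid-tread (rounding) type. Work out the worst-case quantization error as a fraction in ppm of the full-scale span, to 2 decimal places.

15.26 ppm

Rounding → worst-case error = ½ LSB = V_FS/2^16, so 1e+06/65536 = 15.2588 ppm of full scale.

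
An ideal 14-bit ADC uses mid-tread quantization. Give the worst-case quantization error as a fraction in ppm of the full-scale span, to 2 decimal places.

30.52 ppm

Rounding → worst-case error = ½ LSB = V_FS/2^15, so 1e+06/32768 = 30.5176 ppm of full scale.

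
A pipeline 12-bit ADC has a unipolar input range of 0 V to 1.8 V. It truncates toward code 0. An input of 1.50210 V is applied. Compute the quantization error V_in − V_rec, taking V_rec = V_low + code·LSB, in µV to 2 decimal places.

49.22 µV

One LSB is 1.8 V / 4096 = 439.45 µV.
(1.50210 − 0)/0.000439453 = 3418.1120; ⌊·⌋ gives code 3418.
V_rec = 0 + 3418·0.000439453 = 1.5020508 V.
Difference: 4.92188e-05 V → 49.22 µV.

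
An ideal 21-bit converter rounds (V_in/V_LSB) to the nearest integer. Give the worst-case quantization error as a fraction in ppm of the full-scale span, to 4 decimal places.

Rounding → worst-case error = ½ LSB = V_FS/2^22, so 1e+06/4194304 = 0.238419 ppm of full scale.

0.2384 ppm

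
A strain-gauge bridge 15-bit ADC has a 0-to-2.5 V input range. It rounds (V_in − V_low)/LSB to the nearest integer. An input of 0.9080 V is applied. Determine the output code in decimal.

With 32768 levels over 2.5 V, one step is 76.29 µV.
(V_in − V_low)/LSB = (0.9080 − 0) / 7.62939e-05 = 11901.338.
Round → code 11901.

code 11901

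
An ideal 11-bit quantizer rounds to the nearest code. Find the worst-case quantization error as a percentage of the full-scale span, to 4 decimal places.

Rounding → worst-case error = ½ LSB = V_FS/2^12, so 100/4096 = 0.0244141 % of full scale.

0.0244 %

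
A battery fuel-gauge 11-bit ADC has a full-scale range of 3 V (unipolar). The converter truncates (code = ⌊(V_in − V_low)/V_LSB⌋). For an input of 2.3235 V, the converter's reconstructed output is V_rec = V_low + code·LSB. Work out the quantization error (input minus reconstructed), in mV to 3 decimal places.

0.258 mV

LSB = 3/2^11 = 1.465 mV.
Scaled input = 1586.1760 LSBs, so code = 1586.
V_rec = 0 + 1586·0.00146484 = 2.3232422 V.
Difference: 0.000257813 V → 0.258 mV.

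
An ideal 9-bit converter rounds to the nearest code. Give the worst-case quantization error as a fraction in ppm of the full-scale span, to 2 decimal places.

Rounding → worst-case error = ½ LSB = V_FS/2^10, so 1e+06/1024 = 976.562 ppm of full scale.

976.56 ppm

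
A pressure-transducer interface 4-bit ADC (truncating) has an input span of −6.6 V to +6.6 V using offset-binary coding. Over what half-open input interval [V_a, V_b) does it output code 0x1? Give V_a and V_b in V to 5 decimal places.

LSB = 13.2/2^4 = 0.8250 V.
Code 0x1 = 1 decimal.
V_a = V_low + 1·LSB = -5.775 V; V_b = V_low + 2·LSB = -4.95 V.

[-5.77500 V, -4.95000 V)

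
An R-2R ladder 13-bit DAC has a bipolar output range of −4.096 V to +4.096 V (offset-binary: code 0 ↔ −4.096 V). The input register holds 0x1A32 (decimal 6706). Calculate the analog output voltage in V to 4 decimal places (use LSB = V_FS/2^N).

LSB = 8.192 V / 2^13 = 1.000 mV.
Code 0x1A32 = 6706 decimal.
V_out = (−4.096) + 6706 × 0.001 V = 2.61 V.

2.6100 V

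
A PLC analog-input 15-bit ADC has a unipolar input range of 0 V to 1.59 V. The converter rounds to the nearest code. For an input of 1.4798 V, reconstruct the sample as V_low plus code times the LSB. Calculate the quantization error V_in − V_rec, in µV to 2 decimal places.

-4.38 µV

One LSB is 1.59 V / 32768 = 48.52 µV.
Scaled input = 30496.9097 LSBs, so code = 30497.
Reconstructed: 1.4798044 V.
V_in − V_rec = -4.38232e-06 V = -4.38 µV.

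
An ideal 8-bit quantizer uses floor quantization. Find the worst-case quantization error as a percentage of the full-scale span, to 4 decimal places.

Truncating → worst-case error = 1 LSB = V_FS/2^8, so 100/256 = 0.390625 % of full scale.

0.3906 %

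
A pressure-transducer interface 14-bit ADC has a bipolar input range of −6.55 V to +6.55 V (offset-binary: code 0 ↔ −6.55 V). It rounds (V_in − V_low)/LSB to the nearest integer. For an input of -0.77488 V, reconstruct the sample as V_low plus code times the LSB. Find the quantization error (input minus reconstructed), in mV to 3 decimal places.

-0.106 mV

LSB = 13.1/2^14 = 0.800 mV.
Scaled input = 7222.8676 LSBs, so code = 7223.
Reconstructed: -0.77477417 V.
Error = -0.77488 − (−0.77477417) = -0.00010583 V = -0.106 mV.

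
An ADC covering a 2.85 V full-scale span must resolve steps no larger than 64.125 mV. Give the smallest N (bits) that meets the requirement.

Number of steps required ≥ 2.85 V / 64.125 mV = 44.44.
Need 2^N ≥ 44.44; 2^5 = 32, 2^6 = 64.
Minimum N = 6.

6 bits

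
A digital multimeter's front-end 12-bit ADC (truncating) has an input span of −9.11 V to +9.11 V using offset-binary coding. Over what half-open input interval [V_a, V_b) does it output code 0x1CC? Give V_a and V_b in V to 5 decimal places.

LSB = 18.22/2^12 = 4.448 mV.
Code 0x1CC = 460 decimal.
V_a = V_low + 460·LSB = -7.06381 V; V_b = V_low + 461·LSB = -7.05936 V.

[-7.06381 V, -7.05936 V)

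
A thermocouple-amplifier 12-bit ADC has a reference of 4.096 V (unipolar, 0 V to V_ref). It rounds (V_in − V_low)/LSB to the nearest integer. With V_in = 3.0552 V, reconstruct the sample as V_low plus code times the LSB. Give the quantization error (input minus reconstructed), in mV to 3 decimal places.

LSB = 4.096/2^12 = 1.000 mV.
(V_in − V_low)/LSB = (3.0552 − 0)/0.001 = 3055.2000 → code 3055 (round).
V_rec = 0 + 3055·0.001 = 3.055 V.
Error = 3.0552 − 3.055 = 0.0002 V = 0.200 mV.

0.200 mV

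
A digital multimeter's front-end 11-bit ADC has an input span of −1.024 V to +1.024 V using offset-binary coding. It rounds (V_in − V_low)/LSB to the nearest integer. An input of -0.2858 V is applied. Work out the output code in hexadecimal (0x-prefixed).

code 0x2E2 (decimal 738)

LSB = 2.048 V / 2048 = 1.000 mV.
(-0.2858 − (−1.024)) / 0.001 = 738.200 LSBs.
round(738.200) = 738.
In hexadecimal (0x-prefixed): 0x2E2.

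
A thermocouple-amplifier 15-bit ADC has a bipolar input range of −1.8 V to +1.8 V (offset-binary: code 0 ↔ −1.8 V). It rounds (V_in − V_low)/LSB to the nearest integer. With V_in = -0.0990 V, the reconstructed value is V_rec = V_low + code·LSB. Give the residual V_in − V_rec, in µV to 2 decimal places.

-13.18 µV

Step size: 3.6 V ÷ 2^15 = 109.86 µV.
(V_in − V_low)/LSB = (-0.0990 − (−1.8))/0.000109863 = 15482.8800 → code 15483 (round).
Code 15483 maps back to (−1.8) + 15483×0.000109863 V = -0.098986816 V.
Error = -0.0990 − (−0.098986816) = -1.31836e-05 V = -13.18 µV.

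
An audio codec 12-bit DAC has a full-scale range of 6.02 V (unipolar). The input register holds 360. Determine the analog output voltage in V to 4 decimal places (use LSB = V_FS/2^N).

0.5291 V

LSB = 6.02 V / 2^12 = 1.470 mV.
V_out = 0 + 360 × 0.00146973 V = 0.529102 V.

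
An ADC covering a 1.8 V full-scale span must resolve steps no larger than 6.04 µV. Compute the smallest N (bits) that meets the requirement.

19 bits

Number of steps required ≥ 1.8 V / 6.04 µV = 298013.25.
Need 2^N ≥ 298013.25; 2^18 = 262144, 2^19 = 524288.
Minimum N = 19.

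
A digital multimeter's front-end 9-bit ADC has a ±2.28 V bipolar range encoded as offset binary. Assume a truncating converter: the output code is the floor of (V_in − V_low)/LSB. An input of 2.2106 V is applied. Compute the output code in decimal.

code 504

With 512 levels over 4.56 V, one step is 8.906 mV.
(2.2106 − (−2.28)) / 0.00890625 = 504.208 LSBs.
⌊·⌋(504.208) = 504.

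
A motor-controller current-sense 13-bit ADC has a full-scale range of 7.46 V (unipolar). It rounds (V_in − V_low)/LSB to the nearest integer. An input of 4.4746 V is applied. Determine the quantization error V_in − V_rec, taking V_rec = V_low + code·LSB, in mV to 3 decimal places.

-0.307 mV

LSB = 7.46/2^13 = 0.911 mV.
Scaled input = 4913.6626 LSBs, so code = 4914.
V_rec = 0 + 4914·0.000910645 = 4.4749072 V.
V_in − V_rec = -0.000307227 V = -0.307 mV.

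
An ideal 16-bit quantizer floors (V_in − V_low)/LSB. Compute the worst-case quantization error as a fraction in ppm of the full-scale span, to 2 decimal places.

Truncating → worst-case error = 1 LSB = V_FS/2^16, so 1e+06/65536 = 15.2588 ppm of full scale.

15.26 ppm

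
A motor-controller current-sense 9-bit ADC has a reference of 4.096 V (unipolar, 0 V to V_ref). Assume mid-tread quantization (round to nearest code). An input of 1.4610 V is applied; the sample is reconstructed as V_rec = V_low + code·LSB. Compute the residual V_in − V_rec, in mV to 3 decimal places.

LSB = 4.096/2^9 = 8.000 mV.
(1.4610 − 0)/0.008 = 182.6250; round gives code 183.
Reconstructed: 1.464 V.
Error = 1.4610 − 1.464 = -0.003 V = -3.000 mV.

-3.000 mV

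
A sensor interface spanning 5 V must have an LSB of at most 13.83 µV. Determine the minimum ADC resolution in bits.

19 bits

Number of steps required ≥ 5 V / 13.83 µV = 361532.90.
Need 2^N ≥ 361532.90; 2^18 = 262144, 2^19 = 524288.
Minimum N = 19.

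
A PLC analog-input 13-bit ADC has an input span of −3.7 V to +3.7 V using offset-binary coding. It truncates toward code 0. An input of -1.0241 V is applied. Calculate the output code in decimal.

Full-scale span = 7.4 V; LSB = 7.4/2^13 = 0.903 mV.
(-1.0241 − (−3.7)) / 0.00090332 = 2962.294 LSBs.
⌊·⌋(2962.294) = 2962.

code 2962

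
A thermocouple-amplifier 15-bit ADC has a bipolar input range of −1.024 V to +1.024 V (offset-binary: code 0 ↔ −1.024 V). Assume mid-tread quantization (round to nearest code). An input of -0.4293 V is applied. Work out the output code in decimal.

Full-scale span = 2.048 V; LSB = 2.048/2^15 = 62.50 µV.
Input sits at 9515.200 steps above V_low.
Round → code 9515.

code 9515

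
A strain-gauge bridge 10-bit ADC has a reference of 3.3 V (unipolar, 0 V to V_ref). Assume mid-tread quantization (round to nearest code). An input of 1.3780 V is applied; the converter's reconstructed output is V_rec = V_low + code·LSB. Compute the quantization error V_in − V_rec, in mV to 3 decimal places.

LSB = 3.3/2^10 = 3.223 mV.
Scaled input = 427.5976 LSBs, so code = 428.
V_rec = 0 + 428·0.00322266 = 1.3792969 V.
Error = 1.3780 − 1.3792969 = -0.00129688 V = -1.297 mV.

-1.297 mV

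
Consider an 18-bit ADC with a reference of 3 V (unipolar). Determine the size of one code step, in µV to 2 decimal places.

11.44 µV

Full-scale span = 3 V.
LSB = 3 / 2^18 = 3 / 262144 = 1.14441e-05 V = 11.44 µV.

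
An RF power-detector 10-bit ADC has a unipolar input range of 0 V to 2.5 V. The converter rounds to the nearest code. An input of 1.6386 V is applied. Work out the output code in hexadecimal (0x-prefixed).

With 1024 levels over 2.5 V, one step is 2.441 mV.
(1.6386 − 0) / 0.00244141 = 671.171 LSBs.
So the output code is 671.
In hexadecimal (0x-prefixed): 0x29F.

code 0x29F (decimal 671)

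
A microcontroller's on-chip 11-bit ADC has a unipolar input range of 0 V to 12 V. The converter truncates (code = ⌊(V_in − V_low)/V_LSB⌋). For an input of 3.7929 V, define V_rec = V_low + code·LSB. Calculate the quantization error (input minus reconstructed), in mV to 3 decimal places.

LSB = 12/2^11 = 5.859 mV.
(V_in − V_low)/LSB = (3.7929 − 0)/0.00585938 = 647.3216 → code 647 (floor).
Reconstructed: 3.7910156 V.
Error = 3.7929 − 3.7910156 = 0.00188437 V = 1.884 mV.

1.884 mV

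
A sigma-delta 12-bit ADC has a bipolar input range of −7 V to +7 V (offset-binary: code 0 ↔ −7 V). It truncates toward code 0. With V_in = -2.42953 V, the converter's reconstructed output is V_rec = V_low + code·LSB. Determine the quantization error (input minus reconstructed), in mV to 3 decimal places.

LSB = 14/2^12 = 3.418 mV.
(-2.42953 − (−7))/0.00341797 = 1337.1889; ⌊·⌋ gives code 1337.
V_rec = (−7) + 1337·0.00341797 = -2.4301758 V.
V_in − V_rec = 0.000645781 V = 0.646 mV.

0.646 mV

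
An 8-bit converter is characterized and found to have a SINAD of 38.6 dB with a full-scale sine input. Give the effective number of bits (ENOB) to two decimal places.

6.12 bits

ENOB = (SINAD − 1.76) / 6.02 = (38.6 − 1.76)/6.02 = 6.120.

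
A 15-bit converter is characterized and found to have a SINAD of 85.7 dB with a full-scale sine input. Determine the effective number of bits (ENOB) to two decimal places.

13.94 bits

ENOB = (SINAD − 1.76) / 6.02 = (85.7 − 1.76)/6.02 = 13.944.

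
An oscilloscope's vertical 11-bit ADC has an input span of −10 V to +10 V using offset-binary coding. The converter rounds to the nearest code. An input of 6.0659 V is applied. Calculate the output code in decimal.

code 1645

With 2048 levels over 20 V, one step is 9.766 mV.
(6.0659 − (−10)) / 0.00976562 = 1645.148 LSBs.
round(1645.148) = 1645.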